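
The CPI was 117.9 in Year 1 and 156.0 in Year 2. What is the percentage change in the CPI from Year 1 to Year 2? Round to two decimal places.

Change = (156.0 − 117.9) / 117.9 × 100
       = 38.1 / 117.9 × 100 = 32.3155%

32.32%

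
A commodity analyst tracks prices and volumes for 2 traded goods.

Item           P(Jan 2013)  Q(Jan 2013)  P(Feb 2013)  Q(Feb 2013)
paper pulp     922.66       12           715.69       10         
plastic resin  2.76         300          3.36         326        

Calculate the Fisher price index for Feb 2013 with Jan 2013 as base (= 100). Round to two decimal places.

81.07

Laspeyres component (base-period weights):
ΣP(Feb 2013)Q(Jan 2013) = 715.69×12 + 3.36×300 = 8588.28 + 1008 = 9596.28
ΣP(Jan 2013)Q(Jan 2013) = 922.66×12 + 2.76×300 = 11071.92 + 828 = 11899.92
L = 9596.28 / 11899.92 × 100 = 80.6416
Paasche component (current-period weights):
ΣP(Feb 2013)Q(Feb 2013) = 715.69×10 + 3.36×326 = 7156.9 + 1095.36 = 8252.26
ΣP(Jan 2013)Q(Feb 2013) = 922.66×10 + 2.76×326 = 9226.6 + 899.76 = 10126.36
P = 8252.26 / 10126.36 × 100 = 81.4929
Fisher = √(L × P) = √(80.6416 × 81.4929) = 81.0661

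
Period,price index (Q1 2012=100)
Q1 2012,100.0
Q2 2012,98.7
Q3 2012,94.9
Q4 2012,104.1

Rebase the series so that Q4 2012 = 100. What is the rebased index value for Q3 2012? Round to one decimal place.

Rebased(Q3 2012) = 94.9 / 104.1 × 100 = 91.1623

91.2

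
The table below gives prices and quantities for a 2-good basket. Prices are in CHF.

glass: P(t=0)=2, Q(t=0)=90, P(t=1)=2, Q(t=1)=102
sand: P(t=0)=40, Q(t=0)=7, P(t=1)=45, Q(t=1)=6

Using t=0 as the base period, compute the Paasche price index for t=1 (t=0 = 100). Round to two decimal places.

106.76

Paasche price index uses current-period quantities as weights.
ΣP(t=1)·Q(t=1) = 2×102 + 45×6 = 204 + 270 = 474
ΣP(t=0)·Q(t=1) = 2×102 + 40×6 = 204 + 240 = 444
Index = 474 / 444 × 100 = 106.7568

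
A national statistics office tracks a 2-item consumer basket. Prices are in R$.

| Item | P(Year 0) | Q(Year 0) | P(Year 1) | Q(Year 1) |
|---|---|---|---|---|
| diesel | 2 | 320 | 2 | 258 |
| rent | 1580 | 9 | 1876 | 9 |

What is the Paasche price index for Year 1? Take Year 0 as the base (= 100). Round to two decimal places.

Paasche price index uses current-period quantities as weights.
ΣP(Year 1)·Q(Year 1) = 2×258 + 1876×9 = 516 + 16884 = 17400
ΣP(Year 0)·Q(Year 1) = 2×258 + 1580×9 = 516 + 14220 = 14736
Index = 17400 / 14736 × 100 = 118.0782

118.08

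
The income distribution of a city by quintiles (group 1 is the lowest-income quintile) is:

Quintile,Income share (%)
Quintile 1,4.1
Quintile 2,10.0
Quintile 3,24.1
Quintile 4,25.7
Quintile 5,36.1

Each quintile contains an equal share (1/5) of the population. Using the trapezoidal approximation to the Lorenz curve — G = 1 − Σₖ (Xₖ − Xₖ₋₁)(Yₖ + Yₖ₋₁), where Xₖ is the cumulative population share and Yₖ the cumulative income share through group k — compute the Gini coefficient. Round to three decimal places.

Cumulative income shares Yₖ: 0.0410, 0.1410, 0.3820, 0.6390, 1.0000
Σ (Xₖ−Xₖ₋₁)(Yₖ+Yₖ₋₁) = (1/5)(0.0410+0.0000) + (1/5)(0.1410+0.0410) + (1/5)(0.3820+0.1410) + (1/5)(0.6390+0.3820) + (1/5)(1.0000+0.6390)
  = 0.0082 + 0.0364 + 0.1046 + 0.2042 + 0.3278 = 0.6812
G = 1 − 0.6812 = 0.3188

0.319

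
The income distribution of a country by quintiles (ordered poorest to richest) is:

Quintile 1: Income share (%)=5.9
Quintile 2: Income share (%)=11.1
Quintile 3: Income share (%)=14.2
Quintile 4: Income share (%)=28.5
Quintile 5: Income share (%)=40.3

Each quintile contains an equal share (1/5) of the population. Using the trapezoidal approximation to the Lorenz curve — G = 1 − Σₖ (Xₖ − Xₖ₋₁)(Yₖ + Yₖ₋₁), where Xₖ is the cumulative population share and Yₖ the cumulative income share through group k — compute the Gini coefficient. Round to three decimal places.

Cumulative income shares Yₖ: 0.0590, 0.1700, 0.3120, 0.5970, 1.0000
Σ (Xₖ−Xₖ₋₁)(Yₖ+Yₖ₋₁) = (1/5)(0.0590+0.0000) + (1/5)(0.1700+0.0590) + (1/5)(0.3120+0.1700) + (1/5)(0.5970+0.3120) + (1/5)(1.0000+0.5970)
  = 0.0118 + 0.0458 + 0.0964 + 0.1818 + 0.3194 = 0.6552
G = 1 − 0.6552 = 0.3448

0.345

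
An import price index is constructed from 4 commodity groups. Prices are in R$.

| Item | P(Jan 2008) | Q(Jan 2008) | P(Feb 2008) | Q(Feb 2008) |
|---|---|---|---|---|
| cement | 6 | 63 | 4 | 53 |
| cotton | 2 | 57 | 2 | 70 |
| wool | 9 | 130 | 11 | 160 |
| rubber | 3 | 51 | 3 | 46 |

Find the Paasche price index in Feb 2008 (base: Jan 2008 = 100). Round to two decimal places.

Paasche price index uses current-period quantities as weights.
ΣP(Feb 2008)·Q(Feb 2008) = 4×53 + 2×70 + 11×160 + 3×46 = 212 + 140 + 1760 + 138 = 2250
ΣP(Jan 2008)·Q(Feb 2008) = 6×53 + 2×70 + 9×160 + 3×46 = 318 + 140 + 1440 + 138 = 2036
Index = 2250 / 2036 × 100 = 110.5108

110.51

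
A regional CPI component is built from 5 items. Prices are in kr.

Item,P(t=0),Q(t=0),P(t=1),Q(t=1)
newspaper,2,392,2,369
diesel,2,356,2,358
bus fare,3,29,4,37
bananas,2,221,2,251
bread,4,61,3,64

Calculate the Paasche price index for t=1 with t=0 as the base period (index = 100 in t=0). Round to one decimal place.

Paasche price index uses current-period quantities as weights.
ΣP(t=1)·Q(t=1) = 2×369 + 2×358 + 4×37 + 2×251 + 3×64 = 738 + 716 + 148 + 502 + 192 = 2296
ΣP(t=0)·Q(t=1) = 2×369 + 2×358 + 3×37 + 2×251 + 4×64 = 738 + 716 + 111 + 502 + 256 = 2323
Index = 2296 / 2323 × 100 = 98.8377

98.8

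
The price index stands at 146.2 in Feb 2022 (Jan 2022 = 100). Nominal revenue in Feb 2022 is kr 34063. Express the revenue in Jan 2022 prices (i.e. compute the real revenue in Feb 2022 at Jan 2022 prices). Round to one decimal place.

Real = Nominal ÷ (Index/100) = 34063 ÷ (146.2/100)
     = 34063 ÷ 1.462 = 23298.9056

23298.9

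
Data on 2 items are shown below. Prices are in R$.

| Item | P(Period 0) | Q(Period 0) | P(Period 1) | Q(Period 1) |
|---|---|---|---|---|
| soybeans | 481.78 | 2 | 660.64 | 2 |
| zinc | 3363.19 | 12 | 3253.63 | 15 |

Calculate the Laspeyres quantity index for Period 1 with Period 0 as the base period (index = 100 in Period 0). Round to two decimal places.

Laspeyres quantity index uses base-period prices as weights.
ΣP(Period 0)·Q(Period 1) = 481.78×2 + 3363.19×15 = 963.56 + 50447.85 = 51411.41
ΣP(Period 0)·Q(Period 0) = 481.78×2 + 3363.19×12 = 963.56 + 40358.28 = 41321.84
Index = 51411.41 / 41321.84 × 100 = 124.4170

124.42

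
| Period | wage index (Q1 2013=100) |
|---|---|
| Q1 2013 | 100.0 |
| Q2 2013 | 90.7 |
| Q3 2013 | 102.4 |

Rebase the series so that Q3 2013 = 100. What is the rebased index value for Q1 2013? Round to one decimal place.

Rebased(Q1 2013) = 100.0 / 102.4 × 100 = 97.6562

97.7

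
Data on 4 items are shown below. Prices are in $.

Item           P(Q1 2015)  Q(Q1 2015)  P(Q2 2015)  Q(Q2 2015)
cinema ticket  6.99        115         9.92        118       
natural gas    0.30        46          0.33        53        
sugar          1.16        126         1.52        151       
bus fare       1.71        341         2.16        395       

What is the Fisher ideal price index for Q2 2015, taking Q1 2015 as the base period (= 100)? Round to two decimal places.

134.49

Laspeyres component (base-period weights):
ΣP(Q2 2015)Q(Q1 2015) = 9.92×115 + 0.33×46 + 1.52×126 + 2.16×341 = 1140.8 + 15.18 + 191.52 + 736.56 = 2084.06
ΣP(Q1 2015)Q(Q1 2015) = 6.99×115 + 0.30×46 + 1.16×126 + 1.71×341 = 803.85 + 13.8 + 146.16 + 583.11 = 1546.92
L = 2084.06 / 1546.92 × 100 = 134.7232
Paasche component (current-period weights):
ΣP(Q2 2015)Q(Q2 2015) = 9.92×118 + 0.33×53 + 1.52×151 + 2.16×395 = 1170.56 + 17.49 + 229.52 + 853.2 = 2270.77
ΣP(Q1 2015)Q(Q2 2015) = 6.99×118 + 0.30×53 + 1.16×151 + 1.71×395 = 824.82 + 15.9 + 175.16 + 675.45 = 1691.33
P = 2270.77 / 1691.33 × 100 = 134.2594
Fisher = √(L × P) = √(134.7232 × 134.2594) = 134.4911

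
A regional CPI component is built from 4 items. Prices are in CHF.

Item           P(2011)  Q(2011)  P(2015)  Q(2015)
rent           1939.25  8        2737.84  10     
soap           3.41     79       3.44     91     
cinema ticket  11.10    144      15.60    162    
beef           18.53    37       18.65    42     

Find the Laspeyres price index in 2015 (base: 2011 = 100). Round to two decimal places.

138.98

Laspeyres price index uses base-period quantities as weights.
ΣP(2015)·Q(2011) = 2737.84×8 + 3.44×79 + 15.60×144 + 18.65×37 = 21902.72 + 271.76 + 2246.4 + 690.05 = 25110.93
ΣP(2011)·Q(2011) = 1939.25×8 + 3.41×79 + 11.10×144 + 18.53×37 = 15514 + 269.39 + 1598.4 + 685.61 = 18067.4
Index = 25110.93 / 18067.4 × 100 = 138.9847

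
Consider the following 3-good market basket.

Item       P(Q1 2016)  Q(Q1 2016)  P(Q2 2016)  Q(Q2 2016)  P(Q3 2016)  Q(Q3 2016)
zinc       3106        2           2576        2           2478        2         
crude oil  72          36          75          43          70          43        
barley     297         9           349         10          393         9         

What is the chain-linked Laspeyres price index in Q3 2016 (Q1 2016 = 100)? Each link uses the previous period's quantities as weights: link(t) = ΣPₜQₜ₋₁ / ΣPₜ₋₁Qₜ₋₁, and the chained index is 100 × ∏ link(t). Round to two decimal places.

Link Q1 2016→Q2 2016:
ΣP(Q2 2016)Q(Q1 2016) = 2576×2 + 75×36 + 349×9 = 5152 + 2700 + 3141 = 10993
ΣP(Q1 2016)Q(Q1 2016) = 3106×2 + 72×36 + 297×9 = 6212 + 2592 + 2673 = 11477
link = 10993/11477 = 0.957829
Link Q2 2016→Q3 2016:
ΣP(Q3 2016)Q(Q2 2016) = 2478×2 + 70×43 + 393×10 = 4956 + 3010 + 3930 = 11896
ΣP(Q2 2016)Q(Q2 2016) = 2576×2 + 75×43 + 349×10 = 5152 + 3225 + 3490 = 11867
link = 11896/11867 = 1.002444
Chained index = 100 × 0.957829 × 1.002444 = 96.0169

96.02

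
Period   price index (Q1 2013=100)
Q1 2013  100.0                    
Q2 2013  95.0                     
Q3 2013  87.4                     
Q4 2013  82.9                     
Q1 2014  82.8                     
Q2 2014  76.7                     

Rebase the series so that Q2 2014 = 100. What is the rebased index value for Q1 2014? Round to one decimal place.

Rebased(Q1 2014) = 82.8 / 76.7 × 100 = 107.9531

108.0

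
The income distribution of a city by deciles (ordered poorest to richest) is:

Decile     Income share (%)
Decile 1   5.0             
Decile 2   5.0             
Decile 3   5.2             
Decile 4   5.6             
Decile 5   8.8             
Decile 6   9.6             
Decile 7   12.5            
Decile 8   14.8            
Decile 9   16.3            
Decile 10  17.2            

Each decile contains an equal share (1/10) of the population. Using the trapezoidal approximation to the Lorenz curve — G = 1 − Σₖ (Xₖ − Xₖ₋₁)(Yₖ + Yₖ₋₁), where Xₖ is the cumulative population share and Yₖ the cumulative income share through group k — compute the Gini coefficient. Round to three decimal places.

Cumulative income shares Yₖ: 0.0500, 0.1000, 0.1520, 0.2080, 0.2960, 0.3920, 0.5170, 0.6650, 0.8280, 1.0000
Σ (Xₖ−Xₖ₋₁)(Yₖ+Yₖ₋₁) = (1/10)(0.0500+0.0000) + (1/10)(0.1000+0.0500) + (1/10)(0.1520+0.1000) + (1/10)(0.2080+0.1520) + (1/10)(0.2960+0.2080) + (1/10)(0.3920+0.2960) + (1/10)(0.5170+0.3920) + (1/10)(0.6650+0.5170) + (1/10)(0.8280+0.6650) + (1/10)(1.0000+0.8280)
  = 0.0050 + 0.0150 + 0.0252 + 0.0360 + 0.0504 + 0.0688 + 0.0909 + 0.1182 + 0.1493 + 0.1828 = 0.7416
G = 1 − 0.7416 = 0.2584

0.258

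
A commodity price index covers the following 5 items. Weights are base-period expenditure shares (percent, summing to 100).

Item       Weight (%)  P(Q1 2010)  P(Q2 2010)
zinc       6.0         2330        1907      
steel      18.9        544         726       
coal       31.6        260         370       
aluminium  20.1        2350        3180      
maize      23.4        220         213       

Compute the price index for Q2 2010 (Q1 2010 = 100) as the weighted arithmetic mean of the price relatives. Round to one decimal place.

zinc: 6.0 × (1907/2330) = 6.0 × 0.818455 = 4.9107
steel: 18.9 × (726/544) = 18.9 × 1.334559 = 25.2232
coal: 31.6 × (370/260) = 31.6 × 1.423077 = 44.9692
aluminium: 20.1 × (3180/2350) = 20.1 × 1.353191 = 27.1991
maize: 23.4 × (213/220) = 23.4 × 0.968182 = 22.6555
Index = Σ wᵢ·(p₁ᵢ/p₀ᵢ) = 4.9107 + 25.2232 + 44.9692 + 27.1991 + 22.6555 = 124.9577

125.0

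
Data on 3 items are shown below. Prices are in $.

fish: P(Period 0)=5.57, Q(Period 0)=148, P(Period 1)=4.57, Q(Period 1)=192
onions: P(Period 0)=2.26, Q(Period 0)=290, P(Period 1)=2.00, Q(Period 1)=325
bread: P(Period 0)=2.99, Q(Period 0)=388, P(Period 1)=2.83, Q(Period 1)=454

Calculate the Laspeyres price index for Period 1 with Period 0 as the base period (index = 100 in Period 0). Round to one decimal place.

89.2

Laspeyres price index uses base-period quantities as weights.
ΣP(Period 1)·Q(Period 0) = 4.57×148 + 2.00×290 + 2.83×388 = 676.36 + 580 + 1098.04 = 2354.4
ΣP(Period 0)·Q(Period 0) = 5.57×148 + 2.26×290 + 2.99×388 = 824.36 + 655.4 + 1160.12 = 2639.88
Index = 2354.4 / 2639.88 × 100 = 89.1859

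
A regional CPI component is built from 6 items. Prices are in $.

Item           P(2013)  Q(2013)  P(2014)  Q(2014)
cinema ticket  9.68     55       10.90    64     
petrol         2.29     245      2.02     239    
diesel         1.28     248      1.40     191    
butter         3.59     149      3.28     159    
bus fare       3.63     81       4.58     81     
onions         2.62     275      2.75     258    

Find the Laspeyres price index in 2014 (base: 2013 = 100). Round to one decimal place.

Laspeyres price index uses base-period quantities as weights.
ΣP(2014)·Q(2013) = 10.90×55 + 2.02×245 + 1.40×248 + 3.28×149 + 4.58×81 + 2.75×275 = 599.5 + 494.9 + 347.2 + 488.72 + 370.98 + 756.25 = 3057.55
ΣP(2013)·Q(2013) = 9.68×55 + 2.29×245 + 1.28×248 + 3.59×149 + 3.63×81 + 2.62×275 = 532.4 + 561.05 + 317.44 + 534.91 + 294.03 + 720.5 = 2960.33
Index = 3057.55 / 2960.33 × 100 = 103.2841

103.3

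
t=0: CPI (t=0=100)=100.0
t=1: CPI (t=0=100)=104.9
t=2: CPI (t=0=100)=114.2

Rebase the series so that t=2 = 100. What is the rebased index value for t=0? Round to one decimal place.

Rebased(t=0) = 100.0 / 114.2 × 100 = 87.5657

87.6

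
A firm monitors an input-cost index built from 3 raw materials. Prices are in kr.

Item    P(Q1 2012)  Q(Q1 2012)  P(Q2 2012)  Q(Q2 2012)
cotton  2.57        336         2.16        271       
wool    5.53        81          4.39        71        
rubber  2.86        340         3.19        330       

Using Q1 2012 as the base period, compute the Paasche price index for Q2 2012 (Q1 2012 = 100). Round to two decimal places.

Paasche price index uses current-period quantities as weights.
ΣP(Q2 2012)·Q(Q2 2012) = 2.16×271 + 4.39×71 + 3.19×330 = 585.36 + 311.69 + 1052.7 = 1949.75
ΣP(Q1 2012)·Q(Q2 2012) = 2.57×271 + 5.53×71 + 2.86×330 = 696.47 + 392.63 + 943.8 = 2032.9
Index = 1949.75 / 2032.9 × 100 = 95.9098

95.91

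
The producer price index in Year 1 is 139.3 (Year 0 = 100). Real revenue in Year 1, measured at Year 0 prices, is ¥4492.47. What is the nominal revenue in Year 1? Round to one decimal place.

Nominal = Real × (Index/100) = 4492.47 × (139.3/100)
        = 4492.47 × 1.393 = 6258.0107

6258.0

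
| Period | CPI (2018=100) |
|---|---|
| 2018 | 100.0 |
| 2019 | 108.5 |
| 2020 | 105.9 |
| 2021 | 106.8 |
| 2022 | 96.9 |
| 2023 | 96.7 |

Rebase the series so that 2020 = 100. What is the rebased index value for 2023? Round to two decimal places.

91.31

Rebased(2023) = 96.7 / 105.9 × 100 = 91.3126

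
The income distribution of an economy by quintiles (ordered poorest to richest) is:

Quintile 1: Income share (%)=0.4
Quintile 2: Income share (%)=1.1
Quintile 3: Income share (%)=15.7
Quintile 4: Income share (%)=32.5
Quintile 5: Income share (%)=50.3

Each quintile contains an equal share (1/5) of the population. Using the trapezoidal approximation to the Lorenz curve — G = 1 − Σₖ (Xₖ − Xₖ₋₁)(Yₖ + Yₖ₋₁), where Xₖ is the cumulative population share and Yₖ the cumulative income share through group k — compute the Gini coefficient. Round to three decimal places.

Cumulative income shares Yₖ: 0.0040, 0.0150, 0.1720, 0.4970, 1.0000
Σ (Xₖ−Xₖ₋₁)(Yₖ+Yₖ₋₁) = (1/5)(0.0040+0.0000) + (1/5)(0.0150+0.0040) + (1/5)(0.1720+0.0150) + (1/5)(0.4970+0.1720) + (1/5)(1.0000+0.4970)
  = 0.0008 + 0.0038 + 0.0374 + 0.1338 + 0.2994 = 0.4752
G = 1 − 0.4752 = 0.5248

0.525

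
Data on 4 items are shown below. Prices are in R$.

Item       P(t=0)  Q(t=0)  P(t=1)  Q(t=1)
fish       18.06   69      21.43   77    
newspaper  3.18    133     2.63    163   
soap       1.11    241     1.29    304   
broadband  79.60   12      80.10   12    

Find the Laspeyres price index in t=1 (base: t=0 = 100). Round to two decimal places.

107.22

Laspeyres price index uses base-period quantities as weights.
ΣP(t=1)·Q(t=0) = 21.43×69 + 2.63×133 + 1.29×241 + 80.10×12 = 1478.67 + 349.79 + 310.89 + 961.2 = 3100.55
ΣP(t=0)·Q(t=0) = 18.06×69 + 3.18×133 + 1.11×241 + 79.60×12 = 1246.14 + 422.94 + 267.51 + 955.2 = 2891.79
Index = 3100.55 / 2891.79 × 100 = 107.2191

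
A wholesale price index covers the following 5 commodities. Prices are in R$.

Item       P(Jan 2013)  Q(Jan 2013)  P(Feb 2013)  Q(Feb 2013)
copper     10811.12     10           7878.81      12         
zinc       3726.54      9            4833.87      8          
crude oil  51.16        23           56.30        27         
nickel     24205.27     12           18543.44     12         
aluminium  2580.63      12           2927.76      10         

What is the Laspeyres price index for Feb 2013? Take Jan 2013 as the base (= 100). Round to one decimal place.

Laspeyres price index uses base-period quantities as weights.
ΣP(Feb 2013)·Q(Jan 2013) = 7878.81×10 + 4833.87×9 + 56.30×23 + 18543.44×12 + 2927.76×12 = 78788.1 + 43504.83 + 1294.9 + 222521.28 + 35133.12 = 381242.23
ΣP(Jan 2013)·Q(Jan 2013) = 10811.12×10 + 3726.54×9 + 51.16×23 + 24205.27×12 + 2580.63×12 = 108111.2 + 33538.86 + 1176.68 + 290463.24 + 30967.56 = 464257.54
Index = 381242.23 / 464257.54 × 100 = 82.1187

82.1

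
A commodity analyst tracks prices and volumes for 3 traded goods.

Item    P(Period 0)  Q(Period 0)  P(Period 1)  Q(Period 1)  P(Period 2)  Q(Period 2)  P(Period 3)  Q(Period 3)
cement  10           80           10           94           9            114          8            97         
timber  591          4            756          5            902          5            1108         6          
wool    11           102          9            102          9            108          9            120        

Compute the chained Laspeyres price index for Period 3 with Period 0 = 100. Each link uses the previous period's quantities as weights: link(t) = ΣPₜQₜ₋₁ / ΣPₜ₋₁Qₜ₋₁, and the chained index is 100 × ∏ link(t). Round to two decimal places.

140.45

Link Period 0→Period 1:
ΣP(Period 1)Q(Period 0) = 10×80 + 756×4 + 9×102 = 800 + 3024 + 918 = 4742
ΣP(Period 0)Q(Period 0) = 10×80 + 591×4 + 11×102 = 800 + 2364 + 1122 = 4286
link = 4742/4286 = 1.106393
Link Period 1→Period 2:
ΣP(Period 2)Q(Period 1) = 9×94 + 902×5 + 9×102 = 846 + 4510 + 918 = 6274
ΣP(Period 1)Q(Period 1) = 10×94 + 756×5 + 9×102 = 940 + 3780 + 918 = 5638
link = 6274/5638 = 1.112806
Link Period 2→Period 3:
ΣP(Period 3)Q(Period 2) = 8×114 + 1108×5 + 9×108 = 912 + 5540 + 972 = 7424
ΣP(Period 2)Q(Period 2) = 9×114 + 902×5 + 9×108 = 1026 + 4510 + 972 = 6508
link = 7424/6508 = 1.140750
Chained index = 100 × 1.106393 × 1.112806 × 1.140750 = 140.4492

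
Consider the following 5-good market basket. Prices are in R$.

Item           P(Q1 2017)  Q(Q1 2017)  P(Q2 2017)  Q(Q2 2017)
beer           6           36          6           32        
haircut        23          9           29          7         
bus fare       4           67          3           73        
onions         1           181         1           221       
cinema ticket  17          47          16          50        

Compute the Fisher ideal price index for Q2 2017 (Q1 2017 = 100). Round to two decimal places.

Laspeyres component (base-period weights):
ΣP(Q2 2017)Q(Q1 2017) = 6×36 + 29×9 + 3×67 + 1×181 + 16×47 = 216 + 261 + 201 + 181 + 752 = 1611
ΣP(Q1 2017)Q(Q1 2017) = 6×36 + 23×9 + 4×67 + 1×181 + 17×47 = 216 + 207 + 268 + 181 + 799 = 1671
L = 1611 / 1671 × 100 = 96.4093
Paasche component (current-period weights):
ΣP(Q2 2017)Q(Q2 2017) = 6×32 + 29×7 + 3×73 + 1×221 + 16×50 = 192 + 203 + 219 + 221 + 800 = 1635
ΣP(Q1 2017)Q(Q2 2017) = 6×32 + 23×7 + 4×73 + 1×221 + 17×50 = 192 + 161 + 292 + 221 + 850 = 1716
P = 1635 / 1716 × 100 = 95.2797
Fisher = √(L × P) = √(96.4093 × 95.2797) = 95.8429

95.84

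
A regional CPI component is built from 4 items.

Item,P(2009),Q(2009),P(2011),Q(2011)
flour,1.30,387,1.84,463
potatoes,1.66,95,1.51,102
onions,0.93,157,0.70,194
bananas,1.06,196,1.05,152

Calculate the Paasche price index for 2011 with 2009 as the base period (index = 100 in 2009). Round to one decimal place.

116.9

Paasche price index uses current-period quantities as weights.
ΣP(2011)·Q(2011) = 1.84×463 + 1.51×102 + 0.70×194 + 1.05×152 = 851.92 + 154.02 + 135.8 + 159.6 = 1301.34
ΣP(2009)·Q(2011) = 1.30×463 + 1.66×102 + 0.93×194 + 1.06×152 = 601.9 + 169.32 + 180.42 + 161.12 = 1112.76
Index = 1301.34 / 1112.76 × 100 = 116.9471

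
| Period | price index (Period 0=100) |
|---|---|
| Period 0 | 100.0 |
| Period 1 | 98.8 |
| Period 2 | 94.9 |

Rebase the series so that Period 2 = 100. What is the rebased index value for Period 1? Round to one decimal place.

104.1

Rebased(Period 1) = 98.8 / 94.9 × 100 = 104.1096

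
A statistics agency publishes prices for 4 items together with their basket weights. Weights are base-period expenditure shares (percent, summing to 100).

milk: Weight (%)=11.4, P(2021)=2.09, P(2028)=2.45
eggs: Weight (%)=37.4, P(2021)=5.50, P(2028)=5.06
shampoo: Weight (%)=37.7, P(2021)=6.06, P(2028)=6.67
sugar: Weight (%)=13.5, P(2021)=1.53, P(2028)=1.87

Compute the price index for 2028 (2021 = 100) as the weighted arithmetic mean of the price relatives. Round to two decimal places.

105.77

milk: 11.4 × (2.45/2.09) = 11.4 × 1.172249 = 13.3636
eggs: 37.4 × (5.06/5.50) = 37.4 × 0.920000 = 34.4080
shampoo: 37.7 × (6.67/6.06) = 37.7 × 1.100660 = 41.4949
sugar: 13.5 × (1.87/1.53) = 13.5 × 1.222222 = 16.5000
Index = Σ wᵢ·(p₁ᵢ/p₀ᵢ) = 13.3636 + 34.4080 + 41.4949 + 16.5000 = 105.7665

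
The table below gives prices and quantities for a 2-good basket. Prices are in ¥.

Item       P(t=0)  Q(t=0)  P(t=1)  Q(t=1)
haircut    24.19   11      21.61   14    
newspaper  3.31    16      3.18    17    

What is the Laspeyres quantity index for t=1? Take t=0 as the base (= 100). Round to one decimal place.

123.8

Laspeyres quantity index uses base-period prices as weights.
ΣP(t=0)·Q(t=1) = 24.19×14 + 3.31×17 = 338.66 + 56.27 = 394.93
ΣP(t=0)·Q(t=0) = 24.19×11 + 3.31×16 = 266.09 + 52.96 = 319.05
Index = 394.93 / 319.05 × 100 = 123.7831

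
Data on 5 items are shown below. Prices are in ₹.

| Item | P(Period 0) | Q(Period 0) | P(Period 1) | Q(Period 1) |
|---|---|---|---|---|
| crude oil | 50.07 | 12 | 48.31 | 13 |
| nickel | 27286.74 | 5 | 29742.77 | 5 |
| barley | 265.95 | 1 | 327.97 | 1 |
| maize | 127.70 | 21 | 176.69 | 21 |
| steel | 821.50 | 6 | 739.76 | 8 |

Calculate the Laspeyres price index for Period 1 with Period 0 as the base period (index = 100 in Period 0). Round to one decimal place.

Laspeyres price index uses base-period quantities as weights.
ΣP(Period 1)·Q(Period 0) = 48.31×12 + 29742.77×5 + 327.97×1 + 176.69×21 + 739.76×6 = 579.72 + 148713.85 + 327.97 + 3710.49 + 4438.56 = 157770.59
ΣP(Period 0)·Q(Period 0) = 50.07×12 + 27286.74×5 + 265.95×1 + 127.70×21 + 821.50×6 = 600.84 + 136433.7 + 265.95 + 2681.7 + 4929 = 144911.19
Index = 157770.59 / 144911.19 × 100 = 108.8740

108.9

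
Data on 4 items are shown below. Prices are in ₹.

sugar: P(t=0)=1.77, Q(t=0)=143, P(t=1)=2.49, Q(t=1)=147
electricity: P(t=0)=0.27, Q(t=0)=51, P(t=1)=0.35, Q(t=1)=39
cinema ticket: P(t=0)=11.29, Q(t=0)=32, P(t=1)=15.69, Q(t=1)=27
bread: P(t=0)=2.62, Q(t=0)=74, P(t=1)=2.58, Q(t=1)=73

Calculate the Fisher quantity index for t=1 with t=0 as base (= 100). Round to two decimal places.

93.11

Laspeyres component (base-period weights):
ΣP(t=0)Q(t=1) = 1.77×147 + 0.27×39 + 11.29×27 + 2.62×73 = 260.19 + 10.53 + 304.83 + 191.26 = 766.81
ΣP(t=0)Q(t=0) = 1.77×143 + 0.27×51 + 11.29×32 + 2.62×74 = 253.11 + 13.77 + 361.28 + 193.88 = 822.04
L = 766.81 / 822.04 × 100 = 93.2813
Paasche component (current-period weights):
ΣP(t=1)Q(t=1) = 2.49×147 + 0.35×39 + 15.69×27 + 2.58×73 = 366.03 + 13.65 + 423.63 + 188.34 = 991.65
ΣP(t=1)Q(t=0) = 2.49×143 + 0.35×51 + 15.69×32 + 2.58×74 = 356.07 + 17.85 + 502.08 + 190.92 = 1066.92
P = 991.65 / 1066.92 × 100 = 92.9451
Fisher = √(L × P) = √(93.2813 × 92.9451) = 93.1131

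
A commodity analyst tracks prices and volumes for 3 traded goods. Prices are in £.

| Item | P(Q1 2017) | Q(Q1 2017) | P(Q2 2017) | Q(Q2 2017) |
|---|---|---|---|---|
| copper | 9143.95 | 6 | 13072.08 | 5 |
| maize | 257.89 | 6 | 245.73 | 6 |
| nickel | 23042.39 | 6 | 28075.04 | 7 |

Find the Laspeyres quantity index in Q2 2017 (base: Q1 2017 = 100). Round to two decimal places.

Laspeyres quantity index uses base-period prices as weights.
ΣP(Q1 2017)·Q(Q2 2017) = 9143.95×5 + 257.89×6 + 23042.39×7 = 45719.75 + 1547.34 + 161296.73 = 208563.82
ΣP(Q1 2017)·Q(Q1 2017) = 9143.95×6 + 257.89×6 + 23042.39×6 = 54863.7 + 1547.34 + 138254.34 = 194665.38
Index = 208563.82 / 194665.38 × 100 = 107.1397

107.14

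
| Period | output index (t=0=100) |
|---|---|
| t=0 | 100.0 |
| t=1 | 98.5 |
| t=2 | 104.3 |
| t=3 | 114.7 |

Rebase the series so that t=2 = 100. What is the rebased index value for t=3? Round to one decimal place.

110.0

Rebased(t=3) = 114.7 / 104.3 × 100 = 109.9712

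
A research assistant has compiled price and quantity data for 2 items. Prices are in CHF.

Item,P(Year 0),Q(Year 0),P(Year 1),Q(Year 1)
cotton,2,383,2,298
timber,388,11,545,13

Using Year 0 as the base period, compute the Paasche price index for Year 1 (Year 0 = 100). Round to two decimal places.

136.19

Paasche price index uses current-period quantities as weights.
ΣP(Year 1)·Q(Year 1) = 2×298 + 545×13 = 596 + 7085 = 7681
ΣP(Year 0)·Q(Year 1) = 2×298 + 388×13 = 596 + 5044 = 5640
Index = 7681 / 5640 × 100 = 136.1879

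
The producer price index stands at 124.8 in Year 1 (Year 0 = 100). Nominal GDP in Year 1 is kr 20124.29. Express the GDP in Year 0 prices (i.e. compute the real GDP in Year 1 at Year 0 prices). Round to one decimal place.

16125.2

Real = Nominal ÷ (Index/100) = 20124.29 ÷ (124.8/100)
     = 20124.29 ÷ 1.248 = 16125.2324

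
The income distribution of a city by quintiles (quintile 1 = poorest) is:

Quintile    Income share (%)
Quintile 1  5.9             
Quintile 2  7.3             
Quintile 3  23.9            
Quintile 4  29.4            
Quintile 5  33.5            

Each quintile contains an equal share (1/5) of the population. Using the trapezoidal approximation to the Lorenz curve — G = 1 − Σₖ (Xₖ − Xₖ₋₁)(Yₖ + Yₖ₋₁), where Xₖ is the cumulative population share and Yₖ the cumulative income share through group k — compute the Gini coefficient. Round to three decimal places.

0.309

Cumulative income shares Yₖ: 0.0590, 0.1320, 0.3710, 0.6650, 1.0000
Σ (Xₖ−Xₖ₋₁)(Yₖ+Yₖ₋₁) = (1/5)(0.0590+0.0000) + (1/5)(0.1320+0.0590) + (1/5)(0.3710+0.1320) + (1/5)(0.6650+0.3710) + (1/5)(1.0000+0.6650)
  = 0.0118 + 0.0382 + 0.1006 + 0.2072 + 0.3330 = 0.6908
G = 1 − 0.6908 = 0.3092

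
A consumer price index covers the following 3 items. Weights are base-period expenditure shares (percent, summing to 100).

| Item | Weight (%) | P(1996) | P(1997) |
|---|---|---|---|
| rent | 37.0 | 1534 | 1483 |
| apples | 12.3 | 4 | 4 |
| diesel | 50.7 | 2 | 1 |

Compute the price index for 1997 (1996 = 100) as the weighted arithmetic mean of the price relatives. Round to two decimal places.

73.42

rent: 37.0 × (1483/1534) = 37.0 × 0.966754 = 35.7699
apples: 12.3 × (4/4) = 12.3 × 1.000000 = 12.3000
diesel: 50.7 × (1/2) = 50.7 × 0.500000 = 25.3500
Index = Σ wᵢ·(p₁ᵢ/p₀ᵢ) = 35.7699 + 12.3000 + 25.3500 = 73.4199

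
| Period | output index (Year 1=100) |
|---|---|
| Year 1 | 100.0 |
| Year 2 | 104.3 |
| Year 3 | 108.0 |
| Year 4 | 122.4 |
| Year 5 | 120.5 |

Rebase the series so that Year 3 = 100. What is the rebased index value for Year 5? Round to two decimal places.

111.57

Rebased(Year 5) = 120.5 / 108.0 × 100 = 111.5741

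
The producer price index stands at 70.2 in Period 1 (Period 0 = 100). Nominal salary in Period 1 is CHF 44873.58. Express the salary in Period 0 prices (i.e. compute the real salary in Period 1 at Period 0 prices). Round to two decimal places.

63922.48

Real = Nominal ÷ (Index/100) = 44873.58 ÷ (70.2/100)
     = 44873.58 ÷ 0.702 = 63922.4786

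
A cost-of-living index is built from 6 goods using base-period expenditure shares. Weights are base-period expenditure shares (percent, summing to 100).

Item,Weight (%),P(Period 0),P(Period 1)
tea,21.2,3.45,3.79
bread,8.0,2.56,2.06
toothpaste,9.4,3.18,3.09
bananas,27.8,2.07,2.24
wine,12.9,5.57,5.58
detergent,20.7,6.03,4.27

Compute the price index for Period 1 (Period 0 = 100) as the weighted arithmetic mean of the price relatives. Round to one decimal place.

tea: 21.2 × (3.79/3.45) = 21.2 × 1.098551 = 23.2893
bread: 8.0 × (2.06/2.56) = 8.0 × 0.804688 = 6.4375
toothpaste: 9.4 × (3.09/3.18) = 9.4 × 0.971698 = 9.1340
bananas: 27.8 × (2.24/2.07) = 27.8 × 1.082126 = 30.0831
wine: 12.9 × (5.58/5.57) = 12.9 × 1.001795 = 12.9232
detergent: 20.7 × (4.27/6.03) = 20.7 × 0.708126 = 14.6582
Index = Σ wᵢ·(p₁ᵢ/p₀ᵢ) = 23.2893 + 6.4375 + 9.1340 + 30.0831 + 12.9232 + 14.6582 = 96.5252

96.5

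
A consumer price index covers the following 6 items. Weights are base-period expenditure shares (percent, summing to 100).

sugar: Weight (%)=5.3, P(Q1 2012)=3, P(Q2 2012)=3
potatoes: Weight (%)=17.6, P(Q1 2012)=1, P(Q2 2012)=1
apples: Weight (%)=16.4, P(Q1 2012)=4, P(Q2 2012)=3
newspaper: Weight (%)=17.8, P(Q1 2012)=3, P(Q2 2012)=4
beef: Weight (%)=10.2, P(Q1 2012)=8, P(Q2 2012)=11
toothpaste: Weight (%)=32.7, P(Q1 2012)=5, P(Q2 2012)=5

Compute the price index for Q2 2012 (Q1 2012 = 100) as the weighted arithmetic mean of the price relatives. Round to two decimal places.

sugar: 5.3 × (3/3) = 5.3 × 1.000000 = 5.3000
potatoes: 17.6 × (1/1) = 17.6 × 1.000000 = 17.6000
apples: 16.4 × (3/4) = 16.4 × 0.750000 = 12.3000
newspaper: 17.8 × (4/3) = 17.8 × 1.333333 = 23.7333
beef: 10.2 × (11/8) = 10.2 × 1.375000 = 14.0250
toothpaste: 32.7 × (5/5) = 32.7 × 1.000000 = 32.7000
Index = Σ wᵢ·(p₁ᵢ/p₀ᵢ) = 5.3000 + 17.6000 + 12.3000 + 23.7333 + 14.0250 + 32.7000 = 105.6583

105.66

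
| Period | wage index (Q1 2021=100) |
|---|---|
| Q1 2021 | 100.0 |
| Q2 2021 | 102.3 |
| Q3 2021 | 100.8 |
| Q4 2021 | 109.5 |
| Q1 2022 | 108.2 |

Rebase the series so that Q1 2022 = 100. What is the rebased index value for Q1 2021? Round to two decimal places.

Rebased(Q1 2021) = 100.0 / 108.2 × 100 = 92.4214

92.42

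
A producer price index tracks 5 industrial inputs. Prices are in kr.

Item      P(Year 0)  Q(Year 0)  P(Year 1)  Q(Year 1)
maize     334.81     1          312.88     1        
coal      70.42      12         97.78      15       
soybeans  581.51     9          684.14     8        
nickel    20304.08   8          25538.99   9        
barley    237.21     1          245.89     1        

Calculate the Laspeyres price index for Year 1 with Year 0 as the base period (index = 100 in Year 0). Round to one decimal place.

125.5

Laspeyres price index uses base-period quantities as weights.
ΣP(Year 1)·Q(Year 0) = 312.88×1 + 97.78×12 + 684.14×9 + 25538.99×8 + 245.89×1 = 312.88 + 1173.36 + 6157.26 + 204311.92 + 245.89 = 212201.31
ΣP(Year 0)·Q(Year 0) = 334.81×1 + 70.42×12 + 581.51×9 + 20304.08×8 + 237.21×1 = 334.81 + 845.04 + 5233.59 + 162432.64 + 237.21 = 169083.29
Index = 212201.31 / 169083.29 × 100 = 125.5011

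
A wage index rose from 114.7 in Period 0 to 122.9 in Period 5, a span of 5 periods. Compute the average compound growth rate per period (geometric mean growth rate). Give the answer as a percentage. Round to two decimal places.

1.39%

Growth factor = (122.9/114.7)^(1/5) = (1.071491)^(1/5) = 1.013906
Growth rate = 1.013906 − 1 = 0.013906 = 1.3906%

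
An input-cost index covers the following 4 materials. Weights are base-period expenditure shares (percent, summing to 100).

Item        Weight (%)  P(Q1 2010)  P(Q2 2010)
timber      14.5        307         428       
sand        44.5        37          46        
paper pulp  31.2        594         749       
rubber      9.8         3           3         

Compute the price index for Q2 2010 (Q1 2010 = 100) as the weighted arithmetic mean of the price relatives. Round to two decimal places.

timber: 14.5 × (428/307) = 14.5 × 1.394137 = 20.2150
sand: 44.5 × (46/37) = 44.5 × 1.243243 = 55.3243
paper pulp: 31.2 × (749/594) = 31.2 × 1.260943 = 39.3414
rubber: 9.8 × (3/3) = 9.8 × 1.000000 = 9.8000
Index = Σ wᵢ·(p₁ᵢ/p₀ᵢ) = 20.2150 + 55.3243 + 39.3414 + 9.8000 = 124.6807

124.68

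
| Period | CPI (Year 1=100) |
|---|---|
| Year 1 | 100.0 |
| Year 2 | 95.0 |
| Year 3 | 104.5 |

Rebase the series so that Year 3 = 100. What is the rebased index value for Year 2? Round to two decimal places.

90.91

Rebased(Year 2) = 95.0 / 104.5 × 100 = 90.9091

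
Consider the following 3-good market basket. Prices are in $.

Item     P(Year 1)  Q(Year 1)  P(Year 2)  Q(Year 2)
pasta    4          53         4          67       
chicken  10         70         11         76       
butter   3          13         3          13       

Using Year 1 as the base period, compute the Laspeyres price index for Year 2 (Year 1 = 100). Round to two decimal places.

107.36

Laspeyres price index uses base-period quantities as weights.
ΣP(Year 2)·Q(Year 1) = 4×53 + 11×70 + 3×13 = 212 + 770 + 39 = 1021
ΣP(Year 1)·Q(Year 1) = 4×53 + 10×70 + 3×13 = 212 + 700 + 39 = 951
Index = 1021 / 951 × 100 = 107.3607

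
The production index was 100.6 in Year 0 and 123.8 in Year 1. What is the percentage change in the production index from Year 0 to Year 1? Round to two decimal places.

23.06%

Change = (123.8 − 100.6) / 100.6 × 100
       = 23.2 / 100.6 × 100 = 23.0616%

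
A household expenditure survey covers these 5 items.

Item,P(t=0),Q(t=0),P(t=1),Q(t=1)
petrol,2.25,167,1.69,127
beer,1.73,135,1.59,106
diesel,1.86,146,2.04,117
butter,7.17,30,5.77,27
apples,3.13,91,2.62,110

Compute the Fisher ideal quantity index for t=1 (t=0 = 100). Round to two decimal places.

Laspeyres component (base-period weights):
ΣP(t=0)Q(t=1) = 2.25×127 + 1.73×106 + 1.86×117 + 7.17×27 + 3.13×110 = 285.75 + 183.38 + 217.62 + 193.59 + 344.3 = 1224.64
ΣP(t=0)Q(t=0) = 2.25×167 + 1.73×135 + 1.86×146 + 7.17×30 + 3.13×91 = 375.75 + 233.55 + 271.56 + 215.1 + 284.83 = 1380.79
L = 1224.64 / 1380.79 × 100 = 88.6913
Paasche component (current-period weights):
ΣP(t=1)Q(t=1) = 1.69×127 + 1.59×106 + 2.04×117 + 5.77×27 + 2.62×110 = 214.63 + 168.54 + 238.68 + 155.79 + 288.2 = 1065.84
ΣP(t=1)Q(t=0) = 1.69×167 + 1.59×135 + 2.04×146 + 5.77×30 + 2.62×91 = 282.23 + 214.65 + 297.84 + 173.1 + 238.42 = 1206.24
P = 1065.84 / 1206.24 × 100 = 88.3605
Fisher = √(L × P) = √(88.6913 × 88.3605) = 88.5257

88.53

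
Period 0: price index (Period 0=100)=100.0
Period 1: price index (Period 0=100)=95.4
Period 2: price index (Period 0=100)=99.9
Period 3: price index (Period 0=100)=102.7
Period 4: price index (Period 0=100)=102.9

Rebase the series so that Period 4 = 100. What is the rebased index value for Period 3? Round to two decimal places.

99.81

Rebased(Period 3) = 102.7 / 102.9 × 100 = 99.8056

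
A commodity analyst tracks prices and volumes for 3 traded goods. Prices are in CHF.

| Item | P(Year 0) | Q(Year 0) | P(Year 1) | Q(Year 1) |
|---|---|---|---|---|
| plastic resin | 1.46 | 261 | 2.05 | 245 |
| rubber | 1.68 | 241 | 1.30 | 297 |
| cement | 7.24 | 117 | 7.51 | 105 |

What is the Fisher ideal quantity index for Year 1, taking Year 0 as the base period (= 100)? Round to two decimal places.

98.05

Laspeyres component (base-period weights):
ΣP(Year 0)Q(Year 1) = 1.46×245 + 1.68×297 + 7.24×105 = 357.7 + 498.96 + 760.2 = 1616.86
ΣP(Year 0)Q(Year 0) = 1.46×261 + 1.68×241 + 7.24×117 = 381.06 + 404.88 + 847.08 = 1633.02
L = 1616.86 / 1633.02 × 100 = 99.0104
Paasche component (current-period weights):
ΣP(Year 1)Q(Year 1) = 2.05×245 + 1.30×297 + 7.51×105 = 502.25 + 386.1 + 788.55 = 1676.9
ΣP(Year 1)Q(Year 0) = 2.05×261 + 1.30×241 + 7.51×117 = 535.05 + 313.3 + 878.67 = 1727.02
P = 1676.9 / 1727.02 × 100 = 97.0979
Fisher = √(L × P) = √(99.0104 × 97.0979) = 98.0495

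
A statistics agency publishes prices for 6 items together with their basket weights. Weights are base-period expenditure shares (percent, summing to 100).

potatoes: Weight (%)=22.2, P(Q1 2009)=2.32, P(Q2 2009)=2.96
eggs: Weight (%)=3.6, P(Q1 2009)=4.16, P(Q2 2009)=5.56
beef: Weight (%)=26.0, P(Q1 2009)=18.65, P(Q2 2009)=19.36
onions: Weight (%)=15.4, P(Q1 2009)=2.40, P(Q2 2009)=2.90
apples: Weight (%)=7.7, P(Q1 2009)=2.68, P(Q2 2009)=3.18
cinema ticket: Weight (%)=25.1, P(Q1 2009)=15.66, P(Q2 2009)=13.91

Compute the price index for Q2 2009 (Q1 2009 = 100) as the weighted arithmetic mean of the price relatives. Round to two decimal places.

110.17

potatoes: 22.2 × (2.96/2.32) = 22.2 × 1.275862 = 28.3241
eggs: 3.6 × (5.56/4.16) = 3.6 × 1.336538 = 4.8115
beef: 26.0 × (19.36/18.65) = 26.0 × 1.038070 = 26.9898
onions: 15.4 × (2.90/2.40) = 15.4 × 1.208333 = 18.6083
apples: 7.7 × (3.18/2.68) = 7.7 × 1.186567 = 9.1366
cinema ticket: 25.1 × (13.91/15.66) = 25.1 × 0.888250 = 22.2951
Index = Σ wᵢ·(p₁ᵢ/p₀ᵢ) = 28.3241 + 4.8115 + 26.9898 + 18.6083 + 9.1366 + 22.2951 = 110.1655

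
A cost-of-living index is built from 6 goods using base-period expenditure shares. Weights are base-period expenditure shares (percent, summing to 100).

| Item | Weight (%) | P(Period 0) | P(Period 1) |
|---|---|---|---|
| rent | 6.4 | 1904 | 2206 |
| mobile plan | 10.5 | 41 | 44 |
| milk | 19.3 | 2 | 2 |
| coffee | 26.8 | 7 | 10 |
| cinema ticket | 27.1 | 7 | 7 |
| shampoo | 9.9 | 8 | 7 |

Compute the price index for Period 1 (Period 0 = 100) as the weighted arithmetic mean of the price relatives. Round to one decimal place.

rent: 6.4 × (2206/1904) = 6.4 × 1.158613 = 7.4151
mobile plan: 10.5 × (44/41) = 10.5 × 1.073171 = 11.2683
milk: 19.3 × (2/2) = 19.3 × 1.000000 = 19.3000
coffee: 26.8 × (10/7) = 26.8 × 1.428571 = 38.2857
cinema ticket: 27.1 × (7/7) = 27.1 × 1.000000 = 27.1000
shampoo: 9.9 × (7/8) = 9.9 × 0.875000 = 8.6625
Index = Σ wᵢ·(p₁ᵢ/p₀ᵢ) = 7.4151 + 11.2683 + 19.3000 + 38.2857 + 27.1000 + 8.6625 = 112.0316

112.0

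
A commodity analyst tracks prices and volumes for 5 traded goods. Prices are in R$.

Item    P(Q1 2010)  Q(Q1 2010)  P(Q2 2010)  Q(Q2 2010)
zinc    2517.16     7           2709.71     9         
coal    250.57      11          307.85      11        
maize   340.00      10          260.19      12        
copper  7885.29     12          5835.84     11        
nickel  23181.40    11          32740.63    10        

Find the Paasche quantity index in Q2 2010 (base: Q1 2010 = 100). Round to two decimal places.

92.83

Paasche quantity index uses current-period prices as weights.
ΣP(Q2 2010)·Q(Q2 2010) = 2709.71×9 + 307.85×11 + 260.19×12 + 5835.84×11 + 32740.63×10 = 24387.39 + 3386.35 + 3122.28 + 64194.24 + 327406.3 = 422496.56
ΣP(Q2 2010)·Q(Q1 2010) = 2709.71×7 + 307.85×11 + 260.19×10 + 5835.84×12 + 32740.63×11 = 18967.97 + 3386.35 + 2601.9 + 70030.08 + 360146.93 = 455133.23
Index = 422496.56 / 455133.23 × 100 = 92.8292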